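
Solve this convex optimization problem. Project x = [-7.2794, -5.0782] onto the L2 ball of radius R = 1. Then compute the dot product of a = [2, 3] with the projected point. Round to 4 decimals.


Step 1: Compute ||x|| (intermediates to 6 decimals).
||x|| = sqrt((-7.2794)^2 + (-5.0782)^2) = 8.875685
Step 2: Project.
Since ||x|| > R, scale = R/||x|| = 1/8.875685 = 0.112667, proj(x) = scale * x
proj(x) = [-0.820148, -0.572146]
Step 3: Dot product.
a^T * proj(x) = 2*(-0.820148) + 3*(-0.572146) = -3.3567


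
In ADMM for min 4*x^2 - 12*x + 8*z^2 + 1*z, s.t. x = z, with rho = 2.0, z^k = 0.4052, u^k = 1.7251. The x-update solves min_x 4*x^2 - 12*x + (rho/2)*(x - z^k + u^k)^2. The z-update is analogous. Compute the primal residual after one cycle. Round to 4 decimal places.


ADMM iteration with rho = 2.0, z^k = 0.4052, u^k = 1.7251
Step 1: x-update.
Minimize 4*x^2 - 12*x + (2.0/2)*(x - 0.4052 + 1.7251)^2
FOC: (2*4 + 2.0)*x = 12 + 2.0*(0.4052 - 1.7251)
x^{k+1} = 0.936
Step 2: z-update.
Minimize 8*z^2 + 1*z + (2.0/2)*(0.936 - z + 1.7251)^2
FOC: (2*8 + 2.0)*z = -1 + 2.0*(0.936 + 1.7251)
z^{k+1} = 0.2401
Step 3: u-update.
u^{k+1} = 1.7251 + 0.936 - 0.2401 = 2.421
Step 4: Primal residual = |0.936 - 0.2401| = 0.6959


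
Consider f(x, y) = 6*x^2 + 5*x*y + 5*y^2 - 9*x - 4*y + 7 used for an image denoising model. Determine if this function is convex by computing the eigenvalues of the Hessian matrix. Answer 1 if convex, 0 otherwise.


The Hessian of f(x,y) = 6*x^2 + 5*x*y + 5*y^2 - 9*x - 4*y + 7 is:
H = [[12, 5], [5, 10]]
Trace = 12 + 10 = 22
Determinant = 12*10 - (5)^2 = 95
Discriminant = (22)^2 - 4*95 = 104.0
Eigenvalues: lambda_1 = 5.901, lambda_2 = 16.099
The function is convex.

1


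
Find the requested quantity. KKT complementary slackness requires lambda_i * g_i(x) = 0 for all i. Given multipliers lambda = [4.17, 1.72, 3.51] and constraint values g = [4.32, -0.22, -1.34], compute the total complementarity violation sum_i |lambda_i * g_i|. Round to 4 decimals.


KKT complementary slackness check:
lambda_1 * g_1 = 4.17 * 4.32 = 18.0144
lambda_2 * g_2 = 1.72 * -0.22 = -0.3784
lambda_3 * g_3 = 3.51 * -1.34 = -4.7034
Total violation = 18.0144 + 0.3784 + 4.7034 = 23.0962


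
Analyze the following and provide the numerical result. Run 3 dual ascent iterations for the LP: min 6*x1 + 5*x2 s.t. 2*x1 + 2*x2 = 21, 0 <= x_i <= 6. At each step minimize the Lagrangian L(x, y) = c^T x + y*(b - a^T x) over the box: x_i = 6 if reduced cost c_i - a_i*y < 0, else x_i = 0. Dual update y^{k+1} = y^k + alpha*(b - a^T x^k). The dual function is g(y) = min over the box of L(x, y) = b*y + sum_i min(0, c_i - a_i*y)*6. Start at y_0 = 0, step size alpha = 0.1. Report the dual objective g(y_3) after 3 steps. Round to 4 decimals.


Dual ascent for LP: min 6*x1 + 5*x2, 2*x1 + 2*x2 = 21, 0 <= x_i <= 6
Step 1: y^k = 0.0, reduced costs: (6.0, 5.0)
  x^k = (0.0, 0.0), subgradient = b - a^T x = 21.0
  y^{k+1} = 0.0 + 0.1*21.0 = 2.1
Step 2: y^k = 2.1, reduced costs: (1.8, 0.8)
  x^k = (0.0, 0.0), subgradient = b - a^T x = 21.0
  y^{k+1} = 2.1 + 0.1*21.0 = 4.2
Step 3: y^k = 4.2, reduced costs: (-2.4, -3.4)
  x^k = (6.0, 6.0), subgradient = b - a^T x = -3.0
  y^{k+1} = 4.2 + 0.1*-3.0 = 3.9
Dual objective at y_3 = 3.9: reduced costs (-1.8, -2.8), box minimizer x = (6.0, 6.0)
g(y_3) = b*y + (c1 - a1*y)*x1 + (c2 - a2*y)*x2 = 21*3.9 + (-1.8)*6.0 + (-2.8)*6.0 = 81.9 - 10.8 - 16.8 = 54.3


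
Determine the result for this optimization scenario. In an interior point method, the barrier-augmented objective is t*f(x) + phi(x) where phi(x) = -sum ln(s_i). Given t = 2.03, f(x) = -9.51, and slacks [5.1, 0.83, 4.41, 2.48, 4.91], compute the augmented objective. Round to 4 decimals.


Step 1: Compute log-barrier.
ln values: [1.6292, -0.1863, 1.4839, 0.9083, 1.5913]
phi = -(1.6292 - 0.1863 + 1.4839 + 0.9083 + 1.5913) = -5.4263
Step 2: Compute augmented objective.
t*f(x) = 2.03*-9.51 = -19.3053
Total = -19.3053 - 5.4263 = -24.7316


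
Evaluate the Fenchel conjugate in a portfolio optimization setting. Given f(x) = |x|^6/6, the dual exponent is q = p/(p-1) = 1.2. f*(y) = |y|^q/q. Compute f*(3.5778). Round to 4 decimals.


The conjugate exponent q satisfies 1/p + 1/q = 1.
p = 6, so q = 6/(6 - 1) = 1.2
|y|^q = 3.5778^1.2 = 4.6168
f*(3.5778) = 4.6168 / 1.2 = 3.8473


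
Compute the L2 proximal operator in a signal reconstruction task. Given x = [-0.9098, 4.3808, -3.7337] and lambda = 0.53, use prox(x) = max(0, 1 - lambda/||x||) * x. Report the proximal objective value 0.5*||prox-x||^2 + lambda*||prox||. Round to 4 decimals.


Step 1: Compute ||x||.
||x|| = 5.8275
Step 2: Compute scaling factor.
scale = max(0, 1 - 0.53/5.8275) = 0.9091
Step 3: prox(x) = [-0.8271, 3.9824, -3.3941]
||prox(x)|| = 5.2975
Step 4: Proximal objective.
0.5*||prox-x||^2 = 0.1405
lambda*||prox|| = 2.8077
Total = 2.9481


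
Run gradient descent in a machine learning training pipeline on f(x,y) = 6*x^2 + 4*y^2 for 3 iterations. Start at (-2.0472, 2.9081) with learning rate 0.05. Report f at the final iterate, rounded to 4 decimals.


Gradient descent on f(x,y) = 6*x^2 + 4*y^2.
Starting point: (-2.0472, 2.9081), alpha = 0.05
Step 1: grad_x = 2*6*-2.0472 = -24.5664, grad_y = 2*4*2.9081 = 23.2648
  x_1 = -2.0472 - 0.05*-24.5664 = -0.8189
  y_1 = 2.9081 - 0.05*23.2648 = 1.7449
Step 2: grad_x = 2*6*-0.8189 = -9.8266, grad_y = 2*4*1.7449 = 13.9589
  x_2 = -0.8189 - 0.05*-9.8266 = -0.3276
  y_2 = 1.7449 - 0.05*13.9589 = 1.0469
Step 3: grad_x = 2*6*-0.3276 = -3.9306, grad_y = 2*4*1.0469 = 8.3753
  x_3 = -0.3276 - 0.05*-3.9306 = -0.131
  y_3 = 1.0469 - 0.05*8.3753 = 0.6281
f(-0.131, 0.6281) = 6*(-0.131)^2 + 4*0.6281^2 = 1.6813


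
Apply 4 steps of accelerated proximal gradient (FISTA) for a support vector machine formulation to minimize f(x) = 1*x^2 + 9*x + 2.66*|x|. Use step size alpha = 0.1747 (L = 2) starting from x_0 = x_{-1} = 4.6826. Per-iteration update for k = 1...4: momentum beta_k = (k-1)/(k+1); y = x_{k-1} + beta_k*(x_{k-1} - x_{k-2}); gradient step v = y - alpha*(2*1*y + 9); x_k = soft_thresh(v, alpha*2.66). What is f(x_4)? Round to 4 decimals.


FISTA on f(x) = 1*x^2 + 9*x + 2.66*|x|
L = 2, alpha = 0.1747
Iteration 1: beta = 0.0, y = 4.6826 + 0.0*(4.6826 - 4.6826) = 4.6826
  grad(y) = 18.3652, v = y - alpha*grad = 1.4742
  prox(v) = soft_thresh(1.4742, 0.4647) = 1.0095
Iteration 2: beta = 0.3333, y = 1.0095 + 0.3333*(1.0095 - 4.6826) = -0.2149
  grad(y) = 8.5703, v = y - alpha*grad = -1.7121
  prox(v) = soft_thresh(-1.7121, 0.4647) = -1.2474
Iteration 3: beta = 0.5, y = -1.2474 + 0.5*(-1.2474 - 1.0095) = -2.3758
  grad(y) = 4.2483, v = y - alpha*grad = -3.118
  prox(v) = soft_thresh(-3.118, 0.4647) = -2.6533
Iteration 4: beta = 0.6, y = -2.6533 + 0.6*(-2.6533 + 1.2474) = -3.4969
  grad(y) = 2.0063, v = y - alpha*grad = -3.8474
  prox(v) = soft_thresh(-3.8474, 0.4647) = -3.3827
f(x_4) = 1*(-3.3827)^2 + 9*(-3.3827) + 2.66*|-3.3827| = -10.0037


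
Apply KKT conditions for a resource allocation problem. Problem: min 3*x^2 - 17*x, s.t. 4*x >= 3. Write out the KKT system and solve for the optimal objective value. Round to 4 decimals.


Step 1: Try lambda = 0 (constraint inactive).
Stationarity: 2*3*x - 17 = 0
x* = 17/(2*3) = 17/6 = 2.8333 (rounded; the exact value 17/6 is used below)
Check constraint: 4*2.8333 = 11.3332 >= 3 -- satisfied.
Step 2: Compute optimal value.
f(x*) = 3*(17/6)^2 - 17*(17/6) = -24.0833


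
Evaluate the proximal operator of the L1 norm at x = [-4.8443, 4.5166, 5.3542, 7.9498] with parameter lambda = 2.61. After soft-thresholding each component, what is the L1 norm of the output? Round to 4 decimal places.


Soft-thresholding with lambda = 2.61:
prox(-4.8443) = sign(-4.8443)*max(|-4.8443| - 2.61, 0) = -2.2343
prox(4.5166) = sign(4.5166)*max(|4.5166| - 2.61, 0) = 1.9066
prox(5.3542) = sign(5.3542)*max(|5.3542| - 2.61, 0) = 2.7442
prox(7.9498) = sign(7.9498)*max(|7.9498| - 2.61, 0) = 5.3398
prox(x) = [-2.2343, 1.9066, 2.7442, 5.3398]
||prox(x)||_1 = 2.2343 + 1.9066 + 2.7442 + 5.3398 = 12.2249


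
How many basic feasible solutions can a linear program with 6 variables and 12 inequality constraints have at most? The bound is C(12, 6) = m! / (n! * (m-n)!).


Each vertex corresponds to some choice of n active constraints out of m, so the number of vertices is at most C(m, n) = m! / (n!(m-n)!).
m = 12, n = 6
Numerator: 12 * 11 * 10 * 9 * 8 * 7
Denominator: 6! = 720
C(12, 6) = 924


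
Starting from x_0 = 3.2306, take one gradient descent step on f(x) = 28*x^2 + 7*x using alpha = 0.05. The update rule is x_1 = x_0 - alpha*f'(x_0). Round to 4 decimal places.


We compute the gradient at x_0 and apply the update.
f'(x) = 56*x + 7
f'(3.2306) = 56*3.2306 + 7 = 187.9136
x_1 = 3.2306 - 0.05*187.9136 = -6.1651


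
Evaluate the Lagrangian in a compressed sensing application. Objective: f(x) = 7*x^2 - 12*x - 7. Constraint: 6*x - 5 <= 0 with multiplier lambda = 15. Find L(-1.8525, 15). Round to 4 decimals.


Step 1: Evaluate f(x).
f(-1.8525) = 7*(-1.8525)^2 - 12*(-1.8525) - 7 = 39.2523
Step 2: Evaluate g(x).
g(-1.8525) = 6*-1.8525 - 5 = -16.115
Step 3: Compute Lagrangian.
L = 39.2523 + 15*-16.115 = -202.4727


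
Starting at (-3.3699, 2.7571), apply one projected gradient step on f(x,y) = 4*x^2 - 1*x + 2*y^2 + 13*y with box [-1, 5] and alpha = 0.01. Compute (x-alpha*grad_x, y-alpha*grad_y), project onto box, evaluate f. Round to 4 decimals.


Step 1: Compute gradient at (-3.3699, 2.7571).
grad_x = 2*4*-3.3699 - 1 = -27.9592
grad_y = 2*2*2.7571 + 13 = 24.0284
Step 2: Gradient step.
x_raw = -3.3699 - 0.01*-27.9592 = -3.0903
y_raw = 2.7571 - 0.01*24.0284 = 2.5168
Step 3: Project onto [-1, 5].
x_proj = clip(-3.0903) = -1.0
y_proj = clip(2.5168) = 2.5168
Step 4: Evaluate f.
f(-1.0, 2.5168) = 50.3873


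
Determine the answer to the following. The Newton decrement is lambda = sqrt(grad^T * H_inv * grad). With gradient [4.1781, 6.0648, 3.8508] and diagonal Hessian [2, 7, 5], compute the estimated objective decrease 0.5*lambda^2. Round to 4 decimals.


Step 1: H is diagonal, so H^(-1) * g = [2.0891, 0.8664, 0.7702].
Step 2: g^T H^(-1) g = sum_i g_i^2 / H_ii
  = (4.1781)^2/2 + (6.0648)^2/7 + (3.8508)^2/5
  = 8.7283 + 5.2545 + 2.9657 = 16.9485
Step 3: Objective decrease = 0.5 * g^T H^(-1) g = 8.4743


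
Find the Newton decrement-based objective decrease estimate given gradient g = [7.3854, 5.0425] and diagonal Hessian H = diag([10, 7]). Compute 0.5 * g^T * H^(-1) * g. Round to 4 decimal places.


Step 1: H is diagonal, so H^(-1) * g = [0.7385, 0.7204].
Step 2: g^T H^(-1) g = sum_i g_i^2 / H_ii
  = (7.3854)^2/10 + (5.0425)^2/7
  = 5.4544 + 3.6324 = 9.0868
Step 3: Objective decrease = 0.5 * g^T H^(-1) g = 4.5434


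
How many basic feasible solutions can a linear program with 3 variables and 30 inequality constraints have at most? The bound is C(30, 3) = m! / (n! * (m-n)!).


Each vertex corresponds to some choice of n active constraints out of m, so the number of vertices is at most C(m, n) = m! / (n!(m-n)!).
m = 30, n = 3
Numerator: 30 * 29 * 28
Denominator: 3! = 6
C(30, 3) = 4060


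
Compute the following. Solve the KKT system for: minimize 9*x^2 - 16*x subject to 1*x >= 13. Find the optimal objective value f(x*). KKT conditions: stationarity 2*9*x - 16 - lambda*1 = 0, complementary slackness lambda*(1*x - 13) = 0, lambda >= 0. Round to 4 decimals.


Step 1: Try lambda = 0 (constraint inactive).
x_unc = 16/(2*9) = 0.8889
Check: 1*0.8889 = 0.8889 < 13 -- violated!
Step 2: Constraint must be active: 1*x = 13
x* = 13/1 = 13.0
lambda = (2*9*13.0 - 16)/1 = 218.0
Step 3: Compute optimal value.
f(x*) = 9*13.0^2 - 16*13.0 = 1313.0


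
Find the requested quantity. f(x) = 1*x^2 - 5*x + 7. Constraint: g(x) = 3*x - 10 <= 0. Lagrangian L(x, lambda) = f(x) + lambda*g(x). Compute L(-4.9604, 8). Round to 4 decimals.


Step 1: Evaluate f(x).
f(-4.9604) = 1*(-4.9604)^2 - 5*(-4.9604) + 7 = 56.4076
Step 2: Evaluate g(x).
g(-4.9604) = 3*-4.9604 - 10 = -24.8812
Step 3: Compute Lagrangian.
L = 56.4076 + 8*-24.8812 = -142.642


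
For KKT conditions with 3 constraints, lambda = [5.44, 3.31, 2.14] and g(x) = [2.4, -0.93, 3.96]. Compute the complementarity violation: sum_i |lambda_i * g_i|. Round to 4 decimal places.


KKT complementary slackness check:
lambda_1 * g_1 = 5.44 * 2.4 = 13.056
lambda_2 * g_2 = 3.31 * -0.93 = -3.0783
lambda_3 * g_3 = 2.14 * 3.96 = 8.4744
Total violation = 13.056 + 3.0783 + 8.4744 = 24.6087


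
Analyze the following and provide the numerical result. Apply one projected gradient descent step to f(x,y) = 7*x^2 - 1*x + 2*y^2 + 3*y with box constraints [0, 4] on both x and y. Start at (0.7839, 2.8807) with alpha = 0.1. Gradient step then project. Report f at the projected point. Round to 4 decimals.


Step 1: Compute gradient at (0.7839, 2.8807).
grad_x = 2*7*0.7839 - 1 = 9.9746
grad_y = 2*2*2.8807 + 3 = 14.5228
Step 2: Gradient step.
x_raw = 0.7839 - 0.1*9.9746 = -0.2136
y_raw = 2.8807 - 0.1*14.5228 = 1.4284
Step 3: Project onto [0, 4].
x_proj = clip(-0.2136) = 0.0
y_proj = clip(1.4284) = 1.4284
Step 4: Evaluate f.
f(0.0, 1.4284) = 8.366


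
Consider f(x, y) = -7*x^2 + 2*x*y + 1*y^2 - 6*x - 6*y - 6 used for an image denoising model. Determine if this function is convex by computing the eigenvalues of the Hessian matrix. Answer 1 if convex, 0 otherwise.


The Hessian of f(x,y) = -7*x^2 + 2*x*y + 1*y^2 - 6*x - 6*y - 6 is:
H = [[-14, 2], [2, 2]]
Trace = -14 + 2 = -12
Determinant = -14*2 - (2)^2 = -32
Discriminant = (-12)^2 - 4*-32 = 272.0
Eigenvalues: lambda_1 = -14.2462, lambda_2 = 2.2462
The function is not convex.

0


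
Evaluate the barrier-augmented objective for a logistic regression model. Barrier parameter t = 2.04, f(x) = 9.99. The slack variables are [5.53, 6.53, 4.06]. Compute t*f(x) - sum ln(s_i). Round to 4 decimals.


Step 1: Compute log-barrier.
ln values: [1.7102, 1.8764, 1.4012]
phi = -(1.7102 + 1.8764 + 1.4012) = -4.9878
Step 2: Compute augmented objective.
t*f(x) = 2.04*9.99 = 20.3796
Total = 20.3796 - 4.9878 = 15.3918


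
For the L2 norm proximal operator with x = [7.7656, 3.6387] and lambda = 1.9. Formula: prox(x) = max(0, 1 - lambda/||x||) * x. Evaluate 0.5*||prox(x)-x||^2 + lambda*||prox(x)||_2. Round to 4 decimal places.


Step 1: Compute ||x||.
||x|| = 8.5758
Step 2: Compute scaling factor.
scale = max(0, 1 - 1.9/8.5758) = 0.7784
Step 3: prox(x) = [6.0451, 2.8325]
||prox(x)|| = 6.6758
Step 4: Proximal objective.
0.5*||prox-x||^2 = 1.805
lambda*||prox|| = 12.684
Total = 14.4891


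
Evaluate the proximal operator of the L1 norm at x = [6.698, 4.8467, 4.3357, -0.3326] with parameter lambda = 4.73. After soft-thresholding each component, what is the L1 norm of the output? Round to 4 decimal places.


Soft-thresholding with lambda = 4.73:
prox(6.698) = sign(6.698)*max(|6.698| - 4.73, 0) = 1.968
prox(4.8467) = sign(4.8467)*max(|4.8467| - 4.73, 0) = 0.1167
prox(4.3357) = sign(4.3357)*max(|4.3357| - 4.73, 0) = 0.0
prox(-0.3326) = sign(-0.3326)*max(|-0.3326| - 4.73, 0) = 0.0
prox(x) = [1.968, 0.1167, 0.0, 0.0]
||prox(x)||_1 = 1.968 + 0.1167 + 0.0 + 0.0 = 2.0847


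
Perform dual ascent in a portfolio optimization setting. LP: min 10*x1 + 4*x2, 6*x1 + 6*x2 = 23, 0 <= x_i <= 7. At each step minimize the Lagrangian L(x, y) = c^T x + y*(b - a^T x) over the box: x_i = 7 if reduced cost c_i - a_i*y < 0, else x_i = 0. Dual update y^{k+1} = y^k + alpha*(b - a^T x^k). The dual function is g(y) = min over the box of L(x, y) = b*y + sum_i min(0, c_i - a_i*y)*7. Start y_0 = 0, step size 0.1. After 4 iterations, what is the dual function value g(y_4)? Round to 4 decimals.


Dual ascent for LP: min 10*x1 + 4*x2, 6*x1 + 6*x2 = 23, 0 <= x_i <= 7
Step 1: y^k = 0.0, reduced costs: (10.0, 4.0)
  x^k = (0.0, 0.0), subgradient = b - a^T x = 23.0
  y^{k+1} = 0.0 + 0.1*23.0 = 2.3
Step 2: y^k = 2.3, reduced costs: (-3.8, -9.8)
  x^k = (7.0, 7.0), subgradient = b - a^T x = -61.0
  y^{k+1} = 2.3 + 0.1*-61.0 = -3.8
Step 3: y^k = -3.8, reduced costs: (32.8, 26.8)
  x^k = (0.0, 0.0), subgradient = b - a^T x = 23.0
  y^{k+1} = -3.8 + 0.1*23.0 = -1.5
Step 4: y^k = -1.5, reduced costs: (19.0, 13.0)
  x^k = (0.0, 0.0), subgradient = b - a^T x = 23.0
  y^{k+1} = -1.5 + 0.1*23.0 = 0.8
Dual objective at y_4 = 0.8: reduced costs (5.2, -0.8), box minimizer x = (0.0, 7.0)
g(y_4) = b*y + (c1 - a1*y)*x1 + (c2 - a2*y)*x2 = 23*0.8 + 5.2*0.0 + (-0.8)*7.0 = 18.4 + 0.0 - 5.6 = 12.8


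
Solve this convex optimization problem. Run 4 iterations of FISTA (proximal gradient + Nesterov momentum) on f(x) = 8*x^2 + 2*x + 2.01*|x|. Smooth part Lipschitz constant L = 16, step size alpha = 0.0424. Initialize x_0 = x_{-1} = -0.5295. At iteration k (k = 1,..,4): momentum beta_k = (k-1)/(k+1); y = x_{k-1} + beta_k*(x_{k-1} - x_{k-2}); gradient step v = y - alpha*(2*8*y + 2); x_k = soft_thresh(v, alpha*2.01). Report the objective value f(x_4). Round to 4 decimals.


FISTA on f(x) = 8*x^2 + 2*x + 2.01*|x|
L = 16, alpha = 0.0424
Iteration 1: beta = 0.0, y = -0.5295 + 0.0*(-0.5295 + 0.5295) = -0.5295
  grad(y) = -6.472, v = y - alpha*grad = -0.2551
  prox(v) = soft_thresh(-0.2551, 0.0852) = -0.1699
Iteration 2: beta = 0.3333, y = -0.1699 + 0.3333*(-0.1699 + 0.5295) = -0.05
  grad(y) = 1.2003, v = y - alpha*grad = -0.1009
  prox(v) = soft_thresh(-0.1009, 0.0852) = -0.0157
Iteration 3: beta = 0.5, y = -0.0157 + 0.5*(-0.0157 + 0.1699) = 0.0615
  grad(y) = 2.9833, v = y - alpha*grad = -0.065
  prox(v) = soft_thresh(-0.065, 0.0852) = 0.0
Iteration 4: beta = 0.6, y = 0.0 + 0.6*(0.0 + 0.0157) = 0.0094
  grad(y) = 2.1502, v = y - alpha*grad = -0.0818
  prox(v) = soft_thresh(-0.0818, 0.0852) = 0.0
f(x_4) = 8*0.0^2 + 2*0.0 + 2.01*|0.0| = 0.0


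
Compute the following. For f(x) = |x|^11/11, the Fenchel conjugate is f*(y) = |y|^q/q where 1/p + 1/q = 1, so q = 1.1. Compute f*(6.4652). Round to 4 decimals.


The conjugate exponent q satisfies 1/p + 1/q = 1.
p = 11, so q = 11/(11 - 1) = 1.1
|y|^q = 6.4652^1.1 = 7.7918
f*(6.4652) = 7.7918 / 1.1 = 7.0835


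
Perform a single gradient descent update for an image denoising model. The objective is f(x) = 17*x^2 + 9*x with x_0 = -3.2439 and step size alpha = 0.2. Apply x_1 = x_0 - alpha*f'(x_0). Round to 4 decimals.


We compute the gradient at x_0 and apply the update.
f'(x) = 34*x + 9
f'(-3.2439) = 34*-3.2439 + 9 = -101.2926
x_1 = -3.2439 - 0.2*-101.2926 = 17.0146


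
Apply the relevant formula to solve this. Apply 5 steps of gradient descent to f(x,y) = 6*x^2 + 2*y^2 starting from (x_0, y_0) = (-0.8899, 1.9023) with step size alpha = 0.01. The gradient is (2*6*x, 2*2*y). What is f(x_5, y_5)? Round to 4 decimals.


Gradient descent on f(x,y) = 6*x^2 + 2*y^2.
Starting point: (-0.8899, 1.9023), alpha = 0.01
Step 1: grad_x = 2*6*-0.8899 = -10.6788, grad_y = 2*2*1.9023 = 7.6092
  x_1 = -0.8899 - 0.01*-10.6788 = -0.7831
  y_1 = 1.9023 - 0.01*7.6092 = 1.8262
Step 2: grad_x = 2*6*-0.7831 = -9.3973, grad_y = 2*2*1.8262 = 7.3048
  x_2 = -0.7831 - 0.01*-9.3973 = -0.6891
  y_2 = 1.8262 - 0.01*7.3048 = 1.7532
Step 3: grad_x = 2*6*-0.6891 = -8.2697, grad_y = 2*2*1.7532 = 7.0126
  x_3 = -0.6891 - 0.01*-8.2697 = -0.6064
  y_3 = 1.7532 - 0.01*7.0126 = 1.683
Step 4: grad_x = 2*6*-0.6064 = -7.2773, grad_y = 2*2*1.683 = 6.7321
  x_4 = -0.6064 - 0.01*-7.2773 = -0.5337
  y_4 = 1.683 - 0.01*6.7321 = 1.6157
Step 5: grad_x = 2*6*-0.5337 = -6.404, grad_y = 2*2*1.6157 = 6.4628
  x_5 = -0.5337 - 0.01*-6.404 = -0.4696
  y_5 = 1.6157 - 0.01*6.4628 = 1.5511
f(-0.4696, 1.5511) = 6*(-0.4696)^2 + 2*1.5511^2 = 6.135


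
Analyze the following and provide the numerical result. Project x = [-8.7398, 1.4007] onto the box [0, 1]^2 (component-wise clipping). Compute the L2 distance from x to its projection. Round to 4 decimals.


Project each component onto [0, 1].
clip(-8.7398) = 0.0, clip(1.4007) = 1.0
Projection = [0.0, 1.0]
Squared diffs: [76.3841, 0.1606]
Distance = sqrt(76.5447) = 8.749


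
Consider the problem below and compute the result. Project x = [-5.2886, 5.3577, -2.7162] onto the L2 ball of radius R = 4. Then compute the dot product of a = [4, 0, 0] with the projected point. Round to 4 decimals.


Step 1: Compute ||x|| (intermediates to 6 decimals).
||x|| = sqrt((-5.2886)^2 + 5.3577^2 + (-2.7162)^2) = 8.003248
Step 2: Project.
Since ||x|| > R, scale = R/||x|| = 4/8.003248 = 0.499797, proj(x) = scale * x
proj(x) = [-2.643226, 2.677762, -1.357549]
Step 3: Dot product.
a^T * proj(x) = 4*(-2.643226) + 0*2.677762 + 0*(-1.357549) = -10.5729


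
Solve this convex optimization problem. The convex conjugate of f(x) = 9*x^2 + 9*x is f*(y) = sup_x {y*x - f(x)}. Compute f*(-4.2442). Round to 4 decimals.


f*(y) = sup_x {y*x - a*x^2 - b*x} = sup_x {(y-b)*x - a*x^2}
FOC: (y - b) - 2a*x = 0 => x* = (y - b)/(2a)
x* = (-4.2442 - 9)/(2*9) = -0.7358
f*(-4.2442) = (y-b)^2/(4a) = (-4.2442 - 9)^2/(4*9)
= 175.4088/36 = 4.8725


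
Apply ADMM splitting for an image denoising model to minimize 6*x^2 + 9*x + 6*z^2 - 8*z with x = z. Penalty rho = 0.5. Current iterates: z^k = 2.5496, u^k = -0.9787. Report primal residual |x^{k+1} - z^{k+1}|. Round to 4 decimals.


ADMM iteration with rho = 0.5, z^k = 2.5496, u^k = -0.9787
Step 1: x-update.
Minimize 6*x^2 + 9*x + (0.5/2)*(x - 2.5496 - 0.9787)^2
FOC: (2*6 + 0.5)*x = -9 + 0.5*(2.5496 + 0.9787)
x^{k+1} = -0.5789
Step 2: z-update.
Minimize 6*z^2 - 8*z + (0.5/2)*(-0.5789 - z - 0.9787)^2
FOC: (2*6 + 0.5)*z = 8 + 0.5*(-0.5789 - 0.9787)
z^{k+1} = 0.5777
Step 3: u-update.
u^{k+1} = -0.9787 - 0.5789 - 0.5777 = -2.1353
Step 4: Primal residual = |-0.5789 - 0.5777| = 1.1566


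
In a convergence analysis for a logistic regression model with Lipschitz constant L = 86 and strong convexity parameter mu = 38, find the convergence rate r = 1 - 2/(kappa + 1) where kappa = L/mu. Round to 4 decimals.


Step 1: Compute the condition number.
kappa = L/mu = 86/38 = 2.2632
Step 2: Compute the convergence rate.
r = 1 - 2/(kappa + 1) = 1 - 2*mu/(L + mu) = (L - mu)/(L + mu) = 48/124 = 0.3871


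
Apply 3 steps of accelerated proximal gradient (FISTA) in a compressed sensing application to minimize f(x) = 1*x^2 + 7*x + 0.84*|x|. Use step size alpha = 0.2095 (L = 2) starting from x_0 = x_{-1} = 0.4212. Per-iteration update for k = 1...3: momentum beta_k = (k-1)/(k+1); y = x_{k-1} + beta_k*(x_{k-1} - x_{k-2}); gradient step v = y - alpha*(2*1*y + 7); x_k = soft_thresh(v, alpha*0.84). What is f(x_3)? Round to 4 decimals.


FISTA on f(x) = 1*x^2 + 7*x + 0.84*|x|
L = 2, alpha = 0.2095
Iteration 1: beta = 0.0, y = 0.4212 + 0.0*(0.4212 - 0.4212) = 0.4212
  grad(y) = 7.8424, v = y - alpha*grad = -1.2218
  prox(v) = soft_thresh(-1.2218, 0.176) = -1.0458
Iteration 2: beta = 0.3333, y = -1.0458 + 0.3333*(-1.0458 - 0.4212) = -1.5348
  grad(y) = 3.9304, v = y - alpha*grad = -2.3582
  prox(v) = soft_thresh(-2.3582, 0.176) = -2.1822
Iteration 3: beta = 0.5, y = -2.1822 + 0.5*(-2.1822 + 1.0458) = -2.7505
  grad(y) = 1.4991, v = y - alpha*grad = -3.0645
  prox(v) = soft_thresh(-3.0645, 0.176) = -2.8885
f(x_3) = 1*(-2.8885)^2 + 7*(-2.8885) + 0.84*|-2.8885| = -9.4497


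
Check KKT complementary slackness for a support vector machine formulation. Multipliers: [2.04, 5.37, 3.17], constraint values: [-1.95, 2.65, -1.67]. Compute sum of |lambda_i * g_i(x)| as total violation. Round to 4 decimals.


KKT complementary slackness check:
lambda_1 * g_1 = 2.04 * -1.95 = -3.978
lambda_2 * g_2 = 5.37 * 2.65 = 14.2305
lambda_3 * g_3 = 3.17 * -1.67 = -5.2939
Total violation = 3.978 + 14.2305 + 5.2939 = 23.5024


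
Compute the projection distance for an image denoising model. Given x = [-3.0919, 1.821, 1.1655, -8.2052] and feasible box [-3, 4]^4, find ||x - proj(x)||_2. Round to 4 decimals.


Project each component onto [-3, 4].
clip(-3.0919) = -3.0, clip(1.821) = 1.821, clip(1.1655) = 1.1655, clip(-8.2052) = -3.0
Projection = [-3.0, 1.821, 1.1655, -3.0]
Squared diffs: [0.0084, 0.0, 0.0, 27.0941]
Distance = sqrt(27.1025) = 5.206


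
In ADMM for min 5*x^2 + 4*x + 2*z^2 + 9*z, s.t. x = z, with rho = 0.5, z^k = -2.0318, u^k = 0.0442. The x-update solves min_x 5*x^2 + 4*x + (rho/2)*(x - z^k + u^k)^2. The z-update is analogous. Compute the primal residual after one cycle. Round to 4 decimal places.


ADMM iteration with rho = 0.5, z^k = -2.0318, u^k = 0.0442
Step 1: x-update.
Minimize 5*x^2 + 4*x + (0.5/2)*(x + 2.0318 + 0.0442)^2
FOC: (2*5 + 0.5)*x = -4 + 0.5*(-2.0318 - 0.0442)
x^{k+1} = -0.4798
Step 2: z-update.
Minimize 2*z^2 + 9*z + (0.5/2)*(-0.4798 - z + 0.0442)^2
FOC: (2*2 + 0.5)*z = -9 + 0.5*(-0.4798 + 0.0442)
z^{k+1} = -2.0484
Step 3: u-update.
u^{k+1} = 0.0442 - 0.4798 + 2.0484 = 1.6128
Step 4: Primal residual = |-0.4798 + 2.0484| = 1.5686


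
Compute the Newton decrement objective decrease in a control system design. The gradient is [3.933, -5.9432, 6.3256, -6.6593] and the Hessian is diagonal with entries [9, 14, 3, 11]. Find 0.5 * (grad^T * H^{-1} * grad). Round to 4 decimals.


Step 1: H is diagonal, so H^(-1) * g = [0.437, -0.4245, 2.1085, -0.6054].
Step 2: g^T H^(-1) g = sum_i g_i^2 / H_ii
  = (3.933)^2/9 + (-5.9432)^2/14 + (6.3256)^2/3 + (-6.6593)^2/11
  = 1.7187 + 2.523 + 13.3377 + 4.0315 = 21.6109
Step 3: Objective decrease = 0.5 * g^T H^(-1) g = 10.8055


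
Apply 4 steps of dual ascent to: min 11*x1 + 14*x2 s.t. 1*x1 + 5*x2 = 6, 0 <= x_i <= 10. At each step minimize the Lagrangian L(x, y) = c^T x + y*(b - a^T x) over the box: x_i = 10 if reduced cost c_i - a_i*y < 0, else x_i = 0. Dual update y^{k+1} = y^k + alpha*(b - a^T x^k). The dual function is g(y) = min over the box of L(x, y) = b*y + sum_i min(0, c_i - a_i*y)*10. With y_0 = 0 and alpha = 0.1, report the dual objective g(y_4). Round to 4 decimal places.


Dual ascent for LP: min 11*x1 + 14*x2, 1*x1 + 5*x2 = 6, 0 <= x_i <= 10
Step 1: y^k = 0.0, reduced costs: (11.0, 14.0)
  x^k = (0.0, 0.0), subgradient = b - a^T x = 6.0
  y^{k+1} = 0.0 + 0.1*6.0 = 0.6
Step 2: y^k = 0.6, reduced costs: (10.4, 11.0)
  x^k = (0.0, 0.0), subgradient = b - a^T x = 6.0
  y^{k+1} = 0.6 + 0.1*6.0 = 1.2
Step 3: y^k = 1.2, reduced costs: (9.8, 8.0)
  x^k = (0.0, 0.0), subgradient = b - a^T x = 6.0
  y^{k+1} = 1.2 + 0.1*6.0 = 1.8
Step 4: y^k = 1.8, reduced costs: (9.2, 5.0)
  x^k = (0.0, 0.0), subgradient = b - a^T x = 6.0
  y^{k+1} = 1.8 + 0.1*6.0 = 2.4
Dual objective at y_4 = 2.4: reduced costs (8.6, 2.0), box minimizer x = (0.0, 0.0)
g(y_4) = b*y + (c1 - a1*y)*x1 + (c2 - a2*y)*x2 = 6*2.4 + 8.6*0.0 + 2.0*0.0 = 14.4 + 0.0 + 0.0 = 14.4


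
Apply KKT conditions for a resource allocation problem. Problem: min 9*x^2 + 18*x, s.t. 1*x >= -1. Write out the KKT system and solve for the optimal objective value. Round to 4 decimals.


Step 1: Try lambda = 0 (constraint inactive).
Stationarity: 2*9*x + 18 = 0
x* = -18/(2*9) = -1.0
Check constraint: 1*-1.0 = -1.0 >= -1 -- satisfied.
Step 2: Compute optimal value.
f(x*) = 9*(-1.0)^2 + 18*(-1.0) = -9.0


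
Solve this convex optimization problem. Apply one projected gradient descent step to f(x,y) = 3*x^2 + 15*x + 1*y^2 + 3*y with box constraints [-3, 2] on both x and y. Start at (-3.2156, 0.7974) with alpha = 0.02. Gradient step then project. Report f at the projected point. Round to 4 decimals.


Step 1: Compute gradient at (-3.2156, 0.7974).
grad_x = 2*3*-3.2156 + 15 = -4.2936
grad_y = 2*1*0.7974 + 3 = 4.5948
Step 2: Gradient step.
x_raw = -3.2156 - 0.02*-4.2936 = -3.1297
y_raw = 0.7974 - 0.02*4.5948 = 0.7055
Step 3: Project onto [-3, 2].
x_proj = clip(-3.1297) = -3.0
y_proj = clip(0.7055) = 0.7055
Step 4: Evaluate f.
f(-3.0, 0.7055) = -15.3858


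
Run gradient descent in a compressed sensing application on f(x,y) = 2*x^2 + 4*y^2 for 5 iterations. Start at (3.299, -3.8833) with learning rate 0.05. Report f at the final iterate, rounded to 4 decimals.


Gradient descent on f(x,y) = 2*x^2 + 4*y^2.
Starting point: (3.299, -3.8833), alpha = 0.05
Step 1: grad_x = 2*2*3.299 = 13.196, grad_y = 2*4*-3.8833 = -31.0664
  x_1 = 3.299 - 0.05*13.196 = 2.6392
  y_1 = -3.8833 - 0.05*-31.0664 = -2.33
Step 2: grad_x = 2*2*2.6392 = 10.5568, grad_y = 2*4*-2.33 = -18.6398
  x_2 = 2.6392 - 0.05*10.5568 = 2.1114
  y_2 = -2.33 - 0.05*-18.6398 = -1.398
Step 3: grad_x = 2*2*2.1114 = 8.4454, grad_y = 2*4*-1.398 = -11.1839
  x_3 = 2.1114 - 0.05*8.4454 = 1.6891
  y_3 = -1.398 - 0.05*-11.1839 = -0.8388
Step 4: grad_x = 2*2*1.6891 = 6.7564, grad_y = 2*4*-0.8388 = -6.7103
  x_4 = 1.6891 - 0.05*6.7564 = 1.3513
  y_4 = -0.8388 - 0.05*-6.7103 = -0.5033
Step 5: grad_x = 2*2*1.3513 = 5.4051, grad_y = 2*4*-0.5033 = -4.0262
  x_5 = 1.3513 - 0.05*5.4051 = 1.081
  y_5 = -0.5033 - 0.05*-4.0262 = -0.302
f(1.081, -0.302) = 2*1.081^2 + 4*(-0.302)^2 = 2.7019


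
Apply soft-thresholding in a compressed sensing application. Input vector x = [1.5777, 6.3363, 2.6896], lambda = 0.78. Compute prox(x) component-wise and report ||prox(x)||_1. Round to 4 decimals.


Soft-thresholding with lambda = 0.78:
prox(1.5777) = sign(1.5777)*max(|1.5777| - 0.78, 0) = 0.7977
prox(6.3363) = sign(6.3363)*max(|6.3363| - 0.78, 0) = 5.5563
prox(2.6896) = sign(2.6896)*max(|2.6896| - 0.78, 0) = 1.9096
prox(x) = [0.7977, 5.5563, 1.9096]
||prox(x)||_1 = 0.7977 + 5.5563 + 1.9096 = 8.2636


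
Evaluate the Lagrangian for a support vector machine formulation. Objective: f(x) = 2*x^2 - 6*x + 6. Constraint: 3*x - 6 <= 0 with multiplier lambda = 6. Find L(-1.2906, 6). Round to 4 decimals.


Step 1: Evaluate f(x).
f(-1.2906) = 2*(-1.2906)^2 - 6*(-1.2906) + 6 = 17.0749
Step 2: Evaluate g(x).
g(-1.2906) = 3*-1.2906 - 6 = -9.8718
Step 3: Compute Lagrangian.
L = 17.0749 + 6*-9.8718 = -42.1559


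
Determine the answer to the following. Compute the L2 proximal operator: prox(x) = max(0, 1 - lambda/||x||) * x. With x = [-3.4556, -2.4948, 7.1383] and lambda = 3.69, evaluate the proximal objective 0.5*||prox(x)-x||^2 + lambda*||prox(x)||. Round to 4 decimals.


Step 1: Compute ||x||.
||x|| = 8.3139
Step 2: Compute scaling factor.
scale = max(0, 1 - 3.69/8.3139) = 0.5562
Step 3: prox(x) = [-1.9219, -1.3875, 3.9701]
||prox(x)|| = 4.6239
Step 4: Proximal objective.
0.5*||prox-x||^2 = 6.8081
lambda*||prox|| = 17.0622
Total = 23.8702


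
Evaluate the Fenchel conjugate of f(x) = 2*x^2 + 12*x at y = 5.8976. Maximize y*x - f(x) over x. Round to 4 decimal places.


f*(y) = sup_x {y*x - a*x^2 - b*x} = sup_x {(y-b)*x - a*x^2}
FOC: (y - b) - 2a*x = 0 => x* = (y - b)/(2a)
x* = (5.8976 - 12)/(2*2) = -1.5256
f*(5.8976) = (y-b)^2/(4a) = (5.8976 - 12)^2/(4*2)
= 37.2393/8 = 4.6549


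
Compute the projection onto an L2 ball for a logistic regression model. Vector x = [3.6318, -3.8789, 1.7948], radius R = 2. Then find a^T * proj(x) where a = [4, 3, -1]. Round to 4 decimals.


Step 1: Compute ||x|| (intermediates to 6 decimals).
||x|| = sqrt(3.6318^2 + (-3.8789)^2 + 1.7948^2) = 5.608667
Step 2: Project.
Since ||x|| > R, scale = R/||x|| = 2/5.608667 = 0.356591, proj(x) = scale * x
proj(x) = [1.295067, -1.383181, 0.64001]
Step 3: Dot product.
a^T * proj(x) = 4*1.295067 + 3*(-1.383181) - 1*0.64001 = 0.3907


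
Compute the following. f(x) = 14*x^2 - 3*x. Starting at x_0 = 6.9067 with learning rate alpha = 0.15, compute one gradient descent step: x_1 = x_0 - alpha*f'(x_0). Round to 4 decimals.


We compute the gradient at x_0 and apply the update.
f'(x) = 28*x - 3
f'(6.9067) = 28*6.9067 - 3 = 190.3876
x_1 = 6.9067 - 0.15*190.3876 = -21.6514


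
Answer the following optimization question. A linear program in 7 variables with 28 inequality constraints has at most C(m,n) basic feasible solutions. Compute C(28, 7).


Each vertex corresponds to some choice of n active constraints out of m, so the number of vertices is at most C(m, n) = m! / (n!(m-n)!).
m = 28, n = 7
Numerator: 28 * 27 * 26 * 25 * 24 * 23 * 22
Denominator: 7! = 5040
C(28, 7) = 1184040


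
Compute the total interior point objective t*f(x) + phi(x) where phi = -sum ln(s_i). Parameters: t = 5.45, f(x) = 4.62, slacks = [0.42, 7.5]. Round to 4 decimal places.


Step 1: Compute log-barrier.
ln values: [-0.8675, 2.0149]
phi = -(-0.8675 + 2.0149) = -1.1474
Step 2: Compute augmented objective.
t*f(x) = 5.45*4.62 = 25.179
Total = 25.179 - 1.1474 = 24.0316


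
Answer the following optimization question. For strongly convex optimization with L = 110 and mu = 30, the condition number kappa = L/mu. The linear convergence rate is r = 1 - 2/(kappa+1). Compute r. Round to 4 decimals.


Step 1: Compute the condition number.
kappa = L/mu = 110/30 = 3.6667
Step 2: Compute the convergence rate.
r = 1 - 2/(kappa + 1) = 1 - 2*mu/(L + mu) = (L - mu)/(L + mu) = 80/140 = 0.5714


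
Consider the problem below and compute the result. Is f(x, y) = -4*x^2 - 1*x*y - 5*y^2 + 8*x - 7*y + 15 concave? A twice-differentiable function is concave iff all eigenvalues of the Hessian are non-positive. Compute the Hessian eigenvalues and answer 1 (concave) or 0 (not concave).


The Hessian of f(x,y) = -4*x^2 - 1*x*y - 5*y^2 + 8*x - 7*y + 15 is:
H = [[-8, -1], [-1, -10]]
Trace = -8 - 10 = -18
Determinant = -8*-10 - (-1)^2 = 79
Discriminant = (-18)^2 - 4*79 = 8.0
Eigenvalues: lambda_1 = -10.4142, lambda_2 = -7.5858
The function is concave.

1


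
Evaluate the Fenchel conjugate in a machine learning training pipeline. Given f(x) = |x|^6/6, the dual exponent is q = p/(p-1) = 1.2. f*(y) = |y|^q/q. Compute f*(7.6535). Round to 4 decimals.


The conjugate exponent q satisfies 1/p + 1/q = 1.
p = 6, so q = 6/(6 - 1) = 1.2
|y|^q = 7.6535^1.2 = 11.4983
f*(7.6535) = 11.4983 / 1.2 = 9.5819


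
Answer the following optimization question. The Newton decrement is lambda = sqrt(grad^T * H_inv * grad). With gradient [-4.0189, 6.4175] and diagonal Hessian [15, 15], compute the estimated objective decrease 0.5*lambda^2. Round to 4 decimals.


Step 1: H is diagonal, so H^(-1) * g = [-0.2679, 0.4278].
Step 2: g^T H^(-1) g = sum_i g_i^2 / H_ii
  = (-4.0189)^2/15 + (6.4175)^2/15
  = 1.0768 + 2.7456 = 3.8224
Step 3: Objective decrease = 0.5 * g^T H^(-1) g = 1.9112


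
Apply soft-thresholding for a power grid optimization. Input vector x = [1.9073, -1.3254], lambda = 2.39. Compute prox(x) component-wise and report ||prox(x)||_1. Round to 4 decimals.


Soft-thresholding with lambda = 2.39:
prox(1.9073) = sign(1.9073)*max(|1.9073| - 2.39, 0) = 0.0
prox(-1.3254) = sign(-1.3254)*max(|-1.3254| - 2.39, 0) = 0.0
prox(x) = [0.0, 0.0]
||prox(x)||_1 = 0.0 + 0.0 = 0.0


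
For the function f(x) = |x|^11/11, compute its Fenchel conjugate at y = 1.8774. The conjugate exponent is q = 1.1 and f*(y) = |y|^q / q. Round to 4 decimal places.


The conjugate exponent q satisfies 1/p + 1/q = 1.
p = 11, so q = 11/(11 - 1) = 1.1
|y|^q = 1.8774^1.1 = 1.9995
f*(1.8774) = 1.9995 / 1.1 = 1.8177


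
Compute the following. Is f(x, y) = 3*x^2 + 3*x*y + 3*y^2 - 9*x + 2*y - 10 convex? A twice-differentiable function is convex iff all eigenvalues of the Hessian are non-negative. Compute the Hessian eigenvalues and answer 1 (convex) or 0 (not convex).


The Hessian of f(x,y) = 3*x^2 + 3*x*y + 3*y^2 - 9*x + 2*y - 10 is:
H = [[6, 3], [3, 6]]
Trace = 6 + 6 = 12
Determinant = 6*6 - (3)^2 = 27
Discriminant = (12)^2 - 4*27 = 36.0
Eigenvalues: lambda_1 = 3.0, lambda_2 = 9.0
The function is convex.

1


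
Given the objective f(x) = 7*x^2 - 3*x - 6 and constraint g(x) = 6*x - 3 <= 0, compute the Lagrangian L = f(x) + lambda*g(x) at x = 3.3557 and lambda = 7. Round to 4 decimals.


Step 1: Evaluate f(x).
f(3.3557) = 7*3.3557^2 - 3*3.3557 - 6 = 62.758
Step 2: Evaluate g(x).
g(3.3557) = 6*3.3557 - 3 = 17.1342
Step 3: Compute Lagrangian.
L = 62.758 + 7*17.1342 = 182.6974


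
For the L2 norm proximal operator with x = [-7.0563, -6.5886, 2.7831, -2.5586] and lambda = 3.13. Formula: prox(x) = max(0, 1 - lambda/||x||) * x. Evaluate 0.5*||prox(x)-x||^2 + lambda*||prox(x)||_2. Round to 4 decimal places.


Step 1: Compute ||x||.
||x|| = 10.3679
Step 2: Compute scaling factor.
scale = max(0, 1 - 3.13/10.3679) = 0.6981
Step 3: prox(x) = [-4.926, -4.5995, 1.9429, -1.7862]
||prox(x)|| = 7.2379
Step 4: Proximal objective.
0.5*||prox-x||^2 = 4.8985
lambda*||prox|| = 22.6546
Total = 27.553


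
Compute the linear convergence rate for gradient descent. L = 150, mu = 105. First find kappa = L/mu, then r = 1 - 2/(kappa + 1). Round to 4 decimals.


Step 1: Compute the condition number.
kappa = L/mu = 150/105 = 1.4286
Step 2: Compute the convergence rate.
r = 1 - 2/(kappa + 1) = 1 - 2*mu/(L + mu) = (L - mu)/(L + mu) = 45/255 = 0.1765


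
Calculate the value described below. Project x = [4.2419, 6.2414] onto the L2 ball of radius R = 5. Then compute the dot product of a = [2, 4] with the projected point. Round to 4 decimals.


Step 1: Compute ||x|| (intermediates to 6 decimals).
||x|| = sqrt(4.2419^2 + 6.2414^2) = 7.546442
Step 2: Project.
Since ||x|| > R, scale = R/||x|| = 5/7.546442 = 0.662564, proj(x) = scale * x
proj(x) = [2.81053, 4.135327]
Step 3: Dot product.
a^T * proj(x) = 2*2.81053 + 4*4.135327 = 22.1624


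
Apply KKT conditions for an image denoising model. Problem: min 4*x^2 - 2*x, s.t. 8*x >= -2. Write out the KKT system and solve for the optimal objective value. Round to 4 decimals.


Step 1: Try lambda = 0 (constraint inactive).
Stationarity: 2*4*x - 2 = 0
x* = 2/(2*4) = 0.25
Check constraint: 8*0.25 = 2.0 >= -2 -- satisfied.
Step 2: Compute optimal value.
f(x*) = 4*0.25^2 - 2*0.25 = -0.25


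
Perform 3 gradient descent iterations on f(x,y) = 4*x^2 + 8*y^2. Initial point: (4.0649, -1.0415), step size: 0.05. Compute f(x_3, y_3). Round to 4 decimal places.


Gradient descent on f(x,y) = 4*x^2 + 8*y^2.
Starting point: (4.0649, -1.0415), alpha = 0.05
Step 1: grad_x = 2*4*4.0649 = 32.5192, grad_y = 2*8*-1.0415 = -16.664
  x_1 = 4.0649 - 0.05*32.5192 = 2.4389
  y_1 = -1.0415 - 0.05*-16.664 = -0.2083
Step 2: grad_x = 2*4*2.4389 = 19.5115, grad_y = 2*8*-0.2083 = -3.3328
  x_2 = 2.4389 - 0.05*19.5115 = 1.4634
  y_2 = -0.2083 - 0.05*-3.3328 = -0.0417
Step 3: grad_x = 2*4*1.4634 = 11.7069, grad_y = 2*8*-0.0417 = -0.6666
  x_3 = 1.4634 - 0.05*11.7069 = 0.878
  y_3 = -0.0417 - 0.05*-0.6666 = -0.0083
f(0.878, -0.0083) = 4*0.878^2 + 8*(-0.0083)^2 = 3.0842


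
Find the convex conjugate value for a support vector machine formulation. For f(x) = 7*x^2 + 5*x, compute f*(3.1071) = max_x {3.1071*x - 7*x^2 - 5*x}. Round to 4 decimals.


f*(y) = sup_x {y*x - a*x^2 - b*x} = sup_x {(y-b)*x - a*x^2}
FOC: (y - b) - 2a*x = 0 => x* = (y - b)/(2a)
x* = (3.1071 - 5)/(2*7) = -0.1352
f*(3.1071) = (y-b)^2/(4a) = (3.1071 - 5)^2/(4*7)
= 3.5831/28 = 0.128


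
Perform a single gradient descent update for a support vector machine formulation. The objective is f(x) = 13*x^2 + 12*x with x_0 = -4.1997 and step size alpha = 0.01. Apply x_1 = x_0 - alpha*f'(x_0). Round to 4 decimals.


We compute the gradient at x_0 and apply the update.
f'(x) = 26*x + 12
f'(-4.1997) = 26*-4.1997 + 12 = -97.1922
x_1 = -4.1997 - 0.01*-97.1922 = -3.2278


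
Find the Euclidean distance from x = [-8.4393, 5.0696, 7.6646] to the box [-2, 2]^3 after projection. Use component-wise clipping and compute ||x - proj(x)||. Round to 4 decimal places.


Project each component onto [-2, 2].
clip(-8.4393) = -2.0, clip(5.0696) = 2.0, clip(7.6646) = 2.0
Projection = [-2.0, 2.0, 2.0]
Squared diffs: [41.4646, 9.4224, 32.0877]
Distance = sqrt(82.9747) = 9.109


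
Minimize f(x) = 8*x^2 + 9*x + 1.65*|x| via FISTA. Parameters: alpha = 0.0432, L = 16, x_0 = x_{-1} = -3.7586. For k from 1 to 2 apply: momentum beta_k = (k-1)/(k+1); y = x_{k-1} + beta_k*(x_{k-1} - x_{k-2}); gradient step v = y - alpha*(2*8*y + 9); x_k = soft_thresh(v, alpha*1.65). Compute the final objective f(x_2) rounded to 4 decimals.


FISTA on f(x) = 8*x^2 + 9*x + 1.65*|x|
L = 16, alpha = 0.0432
Iteration 1: beta = 0.0, y = -3.7586 + 0.0*(-3.7586 + 3.7586) = -3.7586
  grad(y) = -51.1376, v = y - alpha*grad = -1.5495
  prox(v) = soft_thresh(-1.5495, 0.0713) = -1.4782
Iteration 2: beta = 0.3333, y = -1.4782 + 0.3333*(-1.4782 + 3.7586) = -0.718
  grad(y) = -2.4885, v = y - alpha*grad = -0.6105
  prox(v) = soft_thresh(-0.6105, 0.0713) = -0.5392
f(x_2) = 8*(-0.5392)^2 + 9*(-0.5392) + 1.65*|-0.5392| = -1.6372


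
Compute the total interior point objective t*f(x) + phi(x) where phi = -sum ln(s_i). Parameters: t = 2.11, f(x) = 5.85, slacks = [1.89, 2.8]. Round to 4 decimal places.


Step 1: Compute log-barrier.
ln values: [0.6366, 1.0296]
phi = -(0.6366 + 1.0296) = -1.6662
Step 2: Compute augmented objective.
t*f(x) = 2.11*5.85 = 12.3435
Total = 12.3435 - 1.6662 = 10.6773
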